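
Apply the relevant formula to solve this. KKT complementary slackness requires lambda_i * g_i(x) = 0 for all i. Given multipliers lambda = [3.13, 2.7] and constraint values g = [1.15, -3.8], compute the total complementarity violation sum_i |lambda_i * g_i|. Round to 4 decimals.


KKT complementary slackness check:
lambda_1 * g_1 = 3.13 * 1.15 = 3.5995
lambda_2 * g_2 = 2.7 * -3.8 = -10.26
Total violation = 3.5995 + 10.26 = 13.8595


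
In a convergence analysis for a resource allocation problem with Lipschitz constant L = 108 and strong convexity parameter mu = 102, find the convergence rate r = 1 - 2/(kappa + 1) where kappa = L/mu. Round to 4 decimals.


Step 1: Compute the condition number.
kappa = L/mu = 108/102 = 1.0588
Step 2: Compute the convergence rate.
r = 1 - 2/(kappa + 1) = 1 - 2*mu/(L + mu) = (L - mu)/(L + mu) = 6/210 = 0.0286


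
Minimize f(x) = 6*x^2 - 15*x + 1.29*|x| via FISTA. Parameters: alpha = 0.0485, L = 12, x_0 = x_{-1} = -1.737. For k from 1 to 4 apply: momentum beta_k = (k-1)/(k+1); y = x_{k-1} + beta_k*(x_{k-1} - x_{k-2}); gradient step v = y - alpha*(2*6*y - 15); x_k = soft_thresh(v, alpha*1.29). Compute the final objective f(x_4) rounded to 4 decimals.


FISTA on f(x) = 6*x^2 - 15*x + 1.29*|x|
L = 12, alpha = 0.0485
Iteration 1: beta = 0.0, y = -1.737 + 0.0*(-1.737 + 1.737) = -1.737
  grad(y) = -35.844, v = y - alpha*grad = 0.0014
  prox(v) = soft_thresh(0.0014, 0.0626) = 0.0
Iteration 2: beta = 0.3333, y = 0.0 + 0.3333*(0.0 + 1.737) = 0.579
  grad(y) = -8.052, v = y - alpha*grad = 0.9695
  prox(v) = soft_thresh(0.9695, 0.0626) = 0.907
Iteration 3: beta = 0.5, y = 0.907 + 0.5*(0.907 - 0.0) = 1.3604
  grad(y) = 1.3252, v = y - alpha*grad = 1.2962
  prox(v) = soft_thresh(1.2962, 0.0626) = 1.2336
Iteration 4: beta = 0.6, y = 1.2336 + 0.6*(1.2336 - 0.907) = 1.4296
  grad(y) = 2.155, v = y - alpha*grad = 1.3251
  prox(v) = soft_thresh(1.3251, 0.0626) = 1.2625
f(x_4) = 6*1.2625^2 - 15*1.2625 + 1.29*|1.2625| = -7.7454


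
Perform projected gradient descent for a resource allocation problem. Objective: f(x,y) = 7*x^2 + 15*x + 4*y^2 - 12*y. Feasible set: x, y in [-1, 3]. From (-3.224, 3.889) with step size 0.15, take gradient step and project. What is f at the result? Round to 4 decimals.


Step 1: Compute gradient at (-3.224, 3.889).
grad_x = 2*7*-3.224 + 15 = -30.136
grad_y = 2*4*3.889 - 12 = 19.112
Step 2: Gradient step.
x_raw = -3.224 - 0.15*-30.136 = 1.2964
y_raw = 3.889 - 0.15*19.112 = 1.0222
Step 3: Project onto [-1, 3].
x_proj = clip(1.2964) = 1.2964
y_proj = clip(1.0222) = 1.0222
Step 4: Evaluate f.
f(1.2964, 1.0222) = 23.1237


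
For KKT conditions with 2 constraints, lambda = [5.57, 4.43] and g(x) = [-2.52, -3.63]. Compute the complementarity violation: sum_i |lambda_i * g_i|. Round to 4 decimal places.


KKT complementary slackness check:
lambda_1 * g_1 = 5.57 * -2.52 = -14.0364
lambda_2 * g_2 = 4.43 * -3.63 = -16.0809
Total violation = 14.0364 + 16.0809 = 30.1173


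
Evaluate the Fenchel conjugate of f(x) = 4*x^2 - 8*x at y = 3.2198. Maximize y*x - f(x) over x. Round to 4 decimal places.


f*(y) = sup_x {y*x - a*x^2 - b*x} = sup_x {(y-b)*x - a*x^2}
FOC: (y - b) - 2a*x = 0 => x* = (y - b)/(2a)
x* = (3.2198 + 8)/(2*4) = 1.4025
f*(3.2198) = (y-b)^2/(4a) = (3.2198 + 8)^2/(4*4)
= 125.8839/16 = 7.8677


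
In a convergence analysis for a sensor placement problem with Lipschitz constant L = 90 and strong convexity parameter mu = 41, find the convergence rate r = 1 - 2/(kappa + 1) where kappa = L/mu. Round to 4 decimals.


Step 1: Compute the condition number.
kappa = L/mu = 90/41 = 2.1951
Step 2: Compute the convergence rate.
r = 1 - 2/(kappa + 1) = 1 - 2*mu/(L + mu) = (L - mu)/(L + mu) = 49/131 = 0.374


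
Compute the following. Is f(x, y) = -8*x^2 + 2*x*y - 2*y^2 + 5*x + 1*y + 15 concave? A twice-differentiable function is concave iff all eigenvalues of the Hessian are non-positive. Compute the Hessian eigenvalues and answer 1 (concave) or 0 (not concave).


The Hessian of f(x,y) = -8*x^2 + 2*x*y - 2*y^2 + 5*x + 1*y + 15 is:
H = [[-16, 2], [2, -4]]
Trace = -16 - 4 = -20
Determinant = -16*-4 - (2)^2 = 60
Discriminant = (-20)^2 - 4*60 = 160.0
Eigenvalues: lambda_1 = -16.3246, lambda_2 = -3.6754
The function is concave.

1


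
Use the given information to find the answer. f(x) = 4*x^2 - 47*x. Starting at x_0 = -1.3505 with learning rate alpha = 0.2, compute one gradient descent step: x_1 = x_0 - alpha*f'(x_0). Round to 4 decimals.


We compute the gradient at x_0 and apply the update.
f'(x) = 8*x - 47
f'(-1.3505) = 8*-1.3505 - 47 = -57.804
x_1 = -1.3505 - 0.2*-57.804 = 10.2103


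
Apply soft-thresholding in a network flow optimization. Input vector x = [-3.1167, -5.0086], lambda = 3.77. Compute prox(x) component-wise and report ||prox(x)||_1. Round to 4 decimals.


Soft-thresholding with lambda = 3.77:
prox(-3.1167) = sign(-3.1167)*max(|-3.1167| - 3.77, 0) = 0.0
prox(-5.0086) = sign(-5.0086)*max(|-5.0086| - 3.77, 0) = -1.2386
prox(x) = [0.0, -1.2386]
||prox(x)||_1 = 0.0 + 1.2386 = 1.2386


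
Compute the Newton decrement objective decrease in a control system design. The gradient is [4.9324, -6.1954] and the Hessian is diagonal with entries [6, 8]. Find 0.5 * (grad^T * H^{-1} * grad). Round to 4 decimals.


Step 1: H is diagonal, so H^(-1) * g = [0.8221, -0.7744].
Step 2: g^T H^(-1) g = sum_i g_i^2 / H_ii
  = (4.9324)^2/6 + (-6.1954)^2/8
  = 4.0548 + 4.7979 = 8.8526
Step 3: Objective decrease = 0.5 * g^T H^(-1) g = 4.4263


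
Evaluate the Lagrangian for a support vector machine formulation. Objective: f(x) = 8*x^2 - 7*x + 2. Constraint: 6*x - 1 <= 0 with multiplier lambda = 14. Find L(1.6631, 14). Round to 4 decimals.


Step 1: Evaluate f(x).
f(1.6631) = 8*1.6631^2 - 7*1.6631 + 2 = 12.4855
Step 2: Evaluate g(x).
g(1.6631) = 6*1.6631 - 1 = 8.9786
Step 3: Compute Lagrangian.
L = 12.4855 + 14*8.9786 = 138.1859


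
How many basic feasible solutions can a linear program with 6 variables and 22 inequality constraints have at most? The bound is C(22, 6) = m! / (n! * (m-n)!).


Each vertex corresponds to some choice of n active constraints out of m, so the number of vertices is at most C(m, n) = m! / (n!(m-n)!).
m = 22, n = 6
Numerator: 22 * 21 * 20 * 19 * 18 * 17
Denominator: 6! = 720
C(22, 6) = 74613


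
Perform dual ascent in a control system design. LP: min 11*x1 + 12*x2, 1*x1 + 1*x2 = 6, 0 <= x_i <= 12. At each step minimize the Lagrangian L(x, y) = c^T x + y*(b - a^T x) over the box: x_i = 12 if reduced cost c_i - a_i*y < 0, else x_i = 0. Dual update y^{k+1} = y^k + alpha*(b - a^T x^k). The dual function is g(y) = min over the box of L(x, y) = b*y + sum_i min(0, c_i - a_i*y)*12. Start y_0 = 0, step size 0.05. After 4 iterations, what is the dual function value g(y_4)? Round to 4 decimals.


Dual ascent for LP: min 11*x1 + 12*x2, 1*x1 + 1*x2 = 6, 0 <= x_i <= 12
Step 1: y^k = 0.0, reduced costs: (11.0, 12.0)
  x^k = (0.0, 0.0), subgradient = b - a^T x = 6.0
  y^{k+1} = 0.0 + 0.05*6.0 = 0.3
Step 2: y^k = 0.3, reduced costs: (10.7, 11.7)
  x^k = (0.0, 0.0), subgradient = b - a^T x = 6.0
  y^{k+1} = 0.3 + 0.05*6.0 = 0.6
Step 3: y^k = 0.6, reduced costs: (10.4, 11.4)
  x^k = (0.0, 0.0), subgradient = b - a^T x = 6.0
  y^{k+1} = 0.6 + 0.05*6.0 = 0.9
Step 4: y^k = 0.9, reduced costs: (10.1, 11.1)
  x^k = (0.0, 0.0), subgradient = b - a^T x = 6.0
  y^{k+1} = 0.9 + 0.05*6.0 = 1.2
Dual objective at y_4 = 1.2: reduced costs (9.8, 10.8), box minimizer x = (0.0, 0.0)
g(y_4) = b*y + (c1 - a1*y)*x1 + (c2 - a2*y)*x2 = 6*1.2 + 9.8*0.0 + 10.8*0.0 = 7.2 + 0.0 + 0.0 = 7.2


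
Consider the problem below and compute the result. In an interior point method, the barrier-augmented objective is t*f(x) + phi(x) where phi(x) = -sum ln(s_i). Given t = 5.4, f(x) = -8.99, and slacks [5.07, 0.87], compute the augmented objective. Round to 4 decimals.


Step 1: Compute log-barrier.
ln values: [1.6233, -0.1393]
phi = -(1.6233 - 0.1393) = -1.4841
Step 2: Compute augmented objective.
t*f(x) = 5.4*-8.99 = -48.546
Total = -48.546 - 1.4841 = -50.0301


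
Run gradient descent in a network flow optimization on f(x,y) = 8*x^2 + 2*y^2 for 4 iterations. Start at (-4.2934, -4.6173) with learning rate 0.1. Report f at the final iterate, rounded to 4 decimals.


Gradient descent on f(x,y) = 8*x^2 + 2*y^2.
Starting point: (-4.2934, -4.6173), alpha = 0.1
Step 1: grad_x = 2*8*-4.2934 = -68.6944, grad_y = 2*2*-4.6173 = -18.4692
  x_1 = -4.2934 - 0.1*-68.6944 = 2.576
  y_1 = -4.6173 - 0.1*-18.4692 = -2.7704
Step 2: grad_x = 2*8*2.576 = 41.2166, grad_y = 2*2*-2.7704 = -11.0815
  x_2 = 2.576 - 0.1*41.2166 = -1.5456
  y_2 = -2.7704 - 0.1*-11.0815 = -1.6622
Step 3: grad_x = 2*8*-1.5456 = -24.73, grad_y = 2*2*-1.6622 = -6.6489
  x_3 = -1.5456 - 0.1*-24.73 = 0.9274
  y_3 = -1.6622 - 0.1*-6.6489 = -0.9973
Step 4: grad_x = 2*8*0.9274 = 14.838, grad_y = 2*2*-0.9973 = -3.9893
  x_4 = 0.9274 - 0.1*14.838 = -0.5564
  y_4 = -0.9973 - 0.1*-3.9893 = -0.5984
f(-0.5564, -0.5984) = 8*(-0.5564)^2 + 2*(-0.5984)^2 = 3.193


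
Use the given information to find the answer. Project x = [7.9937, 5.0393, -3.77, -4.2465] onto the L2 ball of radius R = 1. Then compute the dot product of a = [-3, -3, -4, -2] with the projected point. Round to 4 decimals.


Step 1: Compute ||x|| (intermediates to 6 decimals).
||x|| = sqrt(7.9937^2 + 5.0393^2 + (-3.77)^2 + (-4.2465)^2) = 11.024493
Step 2: Project.
Since ||x|| > R, scale = R/||x|| = 1/11.024493 = 0.090707, proj(x) = scale * x
proj(x) = [0.725085, 0.4571, -0.341965, -0.385187]
Step 3: Dot product.
a^T * proj(x) = -3*0.725085 - 3*0.4571 - 4*(-0.341965) - 2*(-0.385187) = -1.4083


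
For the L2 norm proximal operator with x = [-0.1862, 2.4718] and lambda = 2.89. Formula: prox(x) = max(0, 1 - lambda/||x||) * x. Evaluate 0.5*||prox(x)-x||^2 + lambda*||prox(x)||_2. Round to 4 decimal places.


Step 1: Compute ||x||.
||x|| = 2.4788
Step 2: Compute scaling factor.
scale = max(0, 1 - 2.89/2.4788) = 0.0
Step 3: prox(x) = [-0.0, 0.0]
||prox(x)|| = 0.0
Step 4: Proximal objective.
0.5*||prox-x||^2 = 3.0722
lambda*||prox|| = 0.0
Total = 3.0722


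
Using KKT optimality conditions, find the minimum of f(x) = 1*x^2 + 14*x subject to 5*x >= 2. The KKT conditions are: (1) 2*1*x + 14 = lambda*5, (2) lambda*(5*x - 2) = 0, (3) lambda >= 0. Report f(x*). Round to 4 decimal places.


Step 1: Try lambda = 0 (constraint inactive).
x_unc = -14/(2*1) = -7.0
Check: 5*-7.0 = -35.0 < 2 -- violated!
Step 2: Constraint must be active: 5*x = 2
x* = 2/5 = 0.4
lambda = (2*1*0.4 + 14)/5 = 2.96
Step 3: Compute optimal value.
f(x*) = 1*0.4^2 + 14*0.4 = 5.76


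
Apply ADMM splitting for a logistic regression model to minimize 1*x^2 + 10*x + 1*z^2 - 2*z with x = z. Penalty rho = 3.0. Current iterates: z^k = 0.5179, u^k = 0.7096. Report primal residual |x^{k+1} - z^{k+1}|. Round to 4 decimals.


ADMM iteration with rho = 3.0, z^k = 0.5179, u^k = 0.7096
Step 1: x-update.
Minimize 1*x^2 + 10*x + (3.0/2)*(x - 0.5179 + 0.7096)^2
FOC: (2*1 + 3.0)*x = -10 + 3.0*(0.5179 - 0.7096)
x^{k+1} = -2.115
Step 2: z-update.
Minimize 1*z^2 - 2*z + (3.0/2)*(-2.115 - z + 0.7096)^2
FOC: (2*1 + 3.0)*z = 2 + 3.0*(-2.115 + 0.7096)
z^{k+1} = -0.4433
Step 3: u-update.
u^{k+1} = 0.7096 - 2.115 + 0.4433 = -0.9622
Step 4: Primal residual = |-2.115 + 0.4433| = 1.6718


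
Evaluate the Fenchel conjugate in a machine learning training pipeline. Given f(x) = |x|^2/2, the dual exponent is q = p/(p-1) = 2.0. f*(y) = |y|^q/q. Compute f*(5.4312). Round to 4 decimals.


The conjugate exponent q satisfies 1/p + 1/q = 1.
p = 2, so q = 2/(2 - 1) = 2.0
|y|^q = 5.4312^2.0 = 29.4979
f*(5.4312) = 29.4979 / 2.0 = 14.749


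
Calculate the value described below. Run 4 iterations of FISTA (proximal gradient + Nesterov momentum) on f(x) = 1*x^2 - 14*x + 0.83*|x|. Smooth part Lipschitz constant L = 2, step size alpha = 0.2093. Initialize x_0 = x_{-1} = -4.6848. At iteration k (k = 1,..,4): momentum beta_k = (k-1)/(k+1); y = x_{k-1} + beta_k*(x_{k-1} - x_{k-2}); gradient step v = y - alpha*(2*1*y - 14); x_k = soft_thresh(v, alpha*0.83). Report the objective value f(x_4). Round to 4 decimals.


FISTA on f(x) = 1*x^2 - 14*x + 0.83*|x|
L = 2, alpha = 0.2093
Iteration 1: beta = 0.0, y = -4.6848 + 0.0*(-4.6848 + 4.6848) = -4.6848
  grad(y) = -23.3696, v = y - alpha*grad = 0.2065
  prox(v) = soft_thresh(0.2065, 0.1737) = 0.0327
Iteration 2: beta = 0.3333, y = 0.0327 + 0.3333*(0.0327 + 4.6848) = 1.6053
  grad(y) = -10.7895, v = y - alpha*grad = 3.8635
  prox(v) = soft_thresh(3.8635, 0.1737) = 3.6898
Iteration 3: beta = 0.5, y = 3.6898 + 0.5*(3.6898 - 0.0327) = 5.5183
  grad(y) = -2.9634, v = y - alpha*grad = 6.1385
  prox(v) = soft_thresh(6.1385, 0.1737) = 5.9648
Iteration 4: beta = 0.6, y = 5.9648 + 0.6*(5.9648 - 3.6898) = 7.3298
  grad(y) = 0.6597, v = y - alpha*grad = 7.1918
  prox(v) = soft_thresh(7.1918, 0.1737) = 7.0181
f(x_4) = 1*7.0181^2 - 14*7.0181 + 0.83*|7.0181| = -43.1747


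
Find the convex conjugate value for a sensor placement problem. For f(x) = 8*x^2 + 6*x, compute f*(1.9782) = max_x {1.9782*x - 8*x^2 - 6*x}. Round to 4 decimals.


f*(y) = sup_x {y*x - a*x^2 - b*x} = sup_x {(y-b)*x - a*x^2}
FOC: (y - b) - 2a*x = 0 => x* = (y - b)/(2a)
x* = (1.9782 - 6)/(2*8) = -0.2514
f*(1.9782) = (y-b)^2/(4a) = (1.9782 - 6)^2/(4*8)
= 16.1749/32 = 0.5055


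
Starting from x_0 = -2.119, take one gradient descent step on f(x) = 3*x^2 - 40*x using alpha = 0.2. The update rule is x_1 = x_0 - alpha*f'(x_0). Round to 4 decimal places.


We compute the gradient at x_0 and apply the update.
f'(x) = 6*x - 40
f'(-2.119) = 6*-2.119 - 40 = -52.714
x_1 = -2.119 - 0.2*-52.714 = 8.4238


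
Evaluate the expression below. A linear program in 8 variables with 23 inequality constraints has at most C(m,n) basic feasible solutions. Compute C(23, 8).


Each vertex corresponds to some choice of n active constraints out of m, so the number of vertices is at most C(m, n) = m! / (n!(m-n)!).
m = 23, n = 8
Numerator: 23 * 22 * 21 * 20 * 19 * 18 * 17 * 16
Denominator: 8! = 40320
C(23, 8) = 490314


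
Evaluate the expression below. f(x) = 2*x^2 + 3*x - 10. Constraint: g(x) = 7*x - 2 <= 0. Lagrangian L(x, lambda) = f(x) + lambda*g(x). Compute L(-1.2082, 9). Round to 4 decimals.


Step 1: Evaluate f(x).
f(-1.2082) = 2*(-1.2082)^2 + 3*(-1.2082) - 10 = -10.7051
Step 2: Evaluate g(x).
g(-1.2082) = 7*-1.2082 - 2 = -10.4574
Step 3: Compute Lagrangian.
L = -10.7051 + 9*-10.4574 = -104.8217


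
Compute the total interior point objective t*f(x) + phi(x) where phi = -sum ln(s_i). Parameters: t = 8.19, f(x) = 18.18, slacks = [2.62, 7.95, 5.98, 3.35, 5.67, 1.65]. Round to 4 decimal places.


Step 1: Compute log-barrier.
ln values: [0.9632, 2.0732, 1.7884, 1.209, 1.7352, 0.5008]
phi = -(0.9632 + 2.0732 + 1.7884 + 1.209 + 1.7352 + 0.5008) = -8.2697
Step 2: Compute augmented objective.
t*f(x) = 8.19*18.18 = 148.8942
Total = 148.8942 - 8.2697 = 140.6245


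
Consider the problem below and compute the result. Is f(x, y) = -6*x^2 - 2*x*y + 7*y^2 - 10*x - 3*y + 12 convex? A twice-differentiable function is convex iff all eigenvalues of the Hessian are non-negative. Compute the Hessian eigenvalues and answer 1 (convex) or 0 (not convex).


The Hessian of f(x,y) = -6*x^2 - 2*x*y + 7*y^2 - 10*x - 3*y + 12 is:
H = [[-12, -2], [-2, 14]]
Trace = -12 + 14 = 2
Determinant = -12*14 - (-2)^2 = -172
Discriminant = (2)^2 - 4*-172 = 692.0
Eigenvalues: lambda_1 = -12.1529, lambda_2 = 14.1529
The function is not convex.

0


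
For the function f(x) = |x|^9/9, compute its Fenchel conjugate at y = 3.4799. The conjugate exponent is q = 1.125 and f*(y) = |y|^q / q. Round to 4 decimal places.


The conjugate exponent q satisfies 1/p + 1/q = 1.
p = 9, so q = 9/(9 - 1) = 1.125
|y|^q = 3.4799^1.125 = 4.0669
f*(3.4799) = 4.0669 / 1.125 = 3.615


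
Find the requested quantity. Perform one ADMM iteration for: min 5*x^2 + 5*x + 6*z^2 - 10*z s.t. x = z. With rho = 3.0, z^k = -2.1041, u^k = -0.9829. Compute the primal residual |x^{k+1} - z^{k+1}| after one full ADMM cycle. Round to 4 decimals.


ADMM iteration with rho = 3.0, z^k = -2.1041, u^k = -0.9829
Step 1: x-update.
Minimize 5*x^2 + 5*x + (3.0/2)*(x + 2.1041 - 0.9829)^2
FOC: (2*5 + 3.0)*x = -5 + 3.0*(-2.1041 + 0.9829)
x^{k+1} = -0.6434
Step 2: z-update.
Minimize 6*z^2 - 10*z + (3.0/2)*(-0.6434 - z - 0.9829)^2
FOC: (2*6 + 3.0)*z = 10 + 3.0*(-0.6434 - 0.9829)
z^{k+1} = 0.3414
Step 3: u-update.
u^{k+1} = -0.9829 - 0.6434 - 0.3414 = -1.9677
Step 4: Primal residual = |-0.6434 - 0.3414| = 0.9848


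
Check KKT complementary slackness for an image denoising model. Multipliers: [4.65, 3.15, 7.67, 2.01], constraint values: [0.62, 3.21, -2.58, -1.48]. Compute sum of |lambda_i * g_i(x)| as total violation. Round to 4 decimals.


KKT complementary slackness check:
lambda_1 * g_1 = 4.65 * 0.62 = 2.883
lambda_2 * g_2 = 3.15 * 3.21 = 10.1115
lambda_3 * g_3 = 7.67 * -2.58 = -19.7886
lambda_4 * g_4 = 2.01 * -1.48 = -2.9748
Total violation = 2.883 + 10.1115 + 19.7886 + 2.9748 = 35.7579


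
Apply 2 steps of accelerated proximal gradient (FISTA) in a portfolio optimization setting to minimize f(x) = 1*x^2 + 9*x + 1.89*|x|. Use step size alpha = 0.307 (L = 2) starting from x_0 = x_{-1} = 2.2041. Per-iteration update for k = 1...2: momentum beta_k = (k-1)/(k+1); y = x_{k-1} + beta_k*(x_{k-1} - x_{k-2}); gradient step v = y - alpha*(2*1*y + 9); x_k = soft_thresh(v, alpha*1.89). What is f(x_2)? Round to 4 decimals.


FISTA on f(x) = 1*x^2 + 9*x + 1.89*|x|
L = 2, alpha = 0.307
Iteration 1: beta = 0.0, y = 2.2041 + 0.0*(2.2041 - 2.2041) = 2.2041
  grad(y) = 13.4082, v = y - alpha*grad = -1.9122
  prox(v) = soft_thresh(-1.9122, 0.5802) = -1.332
Iteration 2: beta = 0.3333, y = -1.332 + 0.3333*(-1.332 - 2.2041) = -2.5107
  grad(y) = 3.9786, v = y - alpha*grad = -3.7321
  prox(v) = soft_thresh(-3.7321, 0.5802) = -3.1519
f(x_2) = 1*(-3.1519)^2 + 9*(-3.1519) + 1.89*|-3.1519| = -12.4755


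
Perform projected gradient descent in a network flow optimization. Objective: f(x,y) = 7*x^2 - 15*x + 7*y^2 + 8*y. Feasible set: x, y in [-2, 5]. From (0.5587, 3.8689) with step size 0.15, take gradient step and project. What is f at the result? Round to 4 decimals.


Step 1: Compute gradient at (0.5587, 3.8689).
grad_x = 2*7*0.5587 - 15 = -7.1782
grad_y = 2*7*3.8689 + 8 = 62.1646
Step 2: Gradient step.
x_raw = 0.5587 - 0.15*-7.1782 = 1.6354
y_raw = 3.8689 - 0.15*62.1646 = -5.4558
Step 3: Project onto [-2, 5].
x_proj = clip(1.6354) = 1.6354
y_proj = clip(-5.4558) = -2.0
Step 4: Evaluate f.
f(1.6354, -2.0) = 6.191


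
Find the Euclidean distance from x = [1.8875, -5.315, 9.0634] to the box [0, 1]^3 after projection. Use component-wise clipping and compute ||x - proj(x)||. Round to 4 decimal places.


Project each component onto [0, 1].
clip(1.8875) = 1.0, clip(-5.315) = 0.0, clip(9.0634) = 1.0
Projection = [1.0, 0.0, 1.0]
Squared diffs: [0.7877, 28.2492, 65.0184]
Distance = sqrt(94.0553) = 9.6982


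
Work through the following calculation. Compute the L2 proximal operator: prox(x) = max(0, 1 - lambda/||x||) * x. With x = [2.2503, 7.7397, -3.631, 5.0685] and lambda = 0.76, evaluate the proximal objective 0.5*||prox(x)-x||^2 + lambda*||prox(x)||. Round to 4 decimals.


Step 1: Compute ||x||.
||x|| = 10.1902
Step 2: Compute scaling factor.
scale = max(0, 1 - 0.76/10.1902) = 0.9254
Step 3: prox(x) = [2.0825, 7.1625, -3.3602, 4.6905]
||prox(x)|| = 9.4302
Step 4: Proximal objective.
0.5*||prox-x||^2 = 0.2888
lambda*||prox|| = 7.167
Total = 7.4558


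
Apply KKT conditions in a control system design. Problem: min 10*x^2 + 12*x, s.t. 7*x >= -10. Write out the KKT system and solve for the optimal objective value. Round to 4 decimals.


Step 1: Try lambda = 0 (constraint inactive).
Stationarity: 2*10*x + 12 = 0
x* = -12/(2*10) = -0.6
Check constraint: 7*-0.6 = -4.2 >= -10 -- satisfied.
Step 2: Compute optimal value.
f(x*) = 10*(-0.6)^2 + 12*(-0.6) = -3.6


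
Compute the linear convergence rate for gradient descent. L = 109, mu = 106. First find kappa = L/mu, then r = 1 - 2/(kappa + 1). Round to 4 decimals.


Step 1: Compute the condition number.
kappa = L/mu = 109/106 = 1.0283
Step 2: Compute the convergence rate.
r = 1 - 2/(kappa + 1) = 1 - 2*mu/(L + mu) = (L - mu)/(L + mu) = 3/215 = 0.014


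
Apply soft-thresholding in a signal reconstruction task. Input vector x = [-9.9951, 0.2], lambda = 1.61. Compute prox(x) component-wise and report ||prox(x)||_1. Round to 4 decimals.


Soft-thresholding with lambda = 1.61:
prox(-9.9951) = sign(-9.9951)*max(|-9.9951| - 1.61, 0) = -8.3851
prox(0.2) = sign(0.2)*max(|0.2| - 1.61, 0) = 0.0
prox(x) = [-8.3851, 0.0]
||prox(x)||_1 = 8.3851 + 0.0 = 8.3851


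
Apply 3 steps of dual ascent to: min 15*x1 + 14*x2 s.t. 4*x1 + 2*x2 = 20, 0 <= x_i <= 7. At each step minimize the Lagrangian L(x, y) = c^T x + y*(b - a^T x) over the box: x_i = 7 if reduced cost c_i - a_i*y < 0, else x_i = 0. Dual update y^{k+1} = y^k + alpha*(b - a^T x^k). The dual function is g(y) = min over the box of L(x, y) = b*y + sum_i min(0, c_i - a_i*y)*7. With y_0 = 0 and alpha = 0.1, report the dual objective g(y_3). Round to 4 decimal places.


Dual ascent for LP: min 15*x1 + 14*x2, 4*x1 + 2*x2 = 20, 0 <= x_i <= 7
Step 1: y^k = 0.0, reduced costs: (15.0, 14.0)
  x^k = (0.0, 0.0), subgradient = b - a^T x = 20.0
  y^{k+1} = 0.0 + 0.1*20.0 = 2.0
Step 2: y^k = 2.0, reduced costs: (7.0, 10.0)
  x^k = (0.0, 0.0), subgradient = b - a^T x = 20.0
  y^{k+1} = 2.0 + 0.1*20.0 = 4.0
Step 3: y^k = 4.0, reduced costs: (-1.0, 6.0)
  x^k = (7.0, 0.0), subgradient = b - a^T x = -8.0
  y^{k+1} = 4.0 + 0.1*-8.0 = 3.2
Dual objective at y_3 = 3.2: reduced costs (2.2, 7.6), box minimizer x = (0.0, 0.0)
g(y_3) = b*y + (c1 - a1*y)*x1 + (c2 - a2*y)*x2 = 20*3.2 + 2.2*0.0 + 7.6*0.0 = 64.0 + 0.0 + 0.0 = 64.0


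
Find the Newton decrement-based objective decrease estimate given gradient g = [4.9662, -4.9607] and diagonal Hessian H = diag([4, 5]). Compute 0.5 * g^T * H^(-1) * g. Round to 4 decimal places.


Step 1: H is diagonal, so H^(-1) * g = [1.2416, -0.9921].
Step 2: g^T H^(-1) g = sum_i g_i^2 / H_ii
  = (4.9662)^2/4 + (-4.9607)^2/5
  = 6.1658 + 4.9217 = 11.0875
Step 3: Objective decrease = 0.5 * g^T H^(-1) g = 5.5437


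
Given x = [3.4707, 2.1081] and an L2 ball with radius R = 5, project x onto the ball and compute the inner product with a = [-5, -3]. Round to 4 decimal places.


Step 1: Compute ||x|| (intermediates to 6 decimals).
||x|| = sqrt(3.4707^2 + 2.1081^2) = 4.060769
Step 2: Project.
Since ||x|| <= R, proj = x (no scaling needed).
proj(x) = [3.4707, 2.1081]
Step 3: Dot product.
a^T * proj(x) = -5*3.4707 - 3*2.1081 = -23.6778


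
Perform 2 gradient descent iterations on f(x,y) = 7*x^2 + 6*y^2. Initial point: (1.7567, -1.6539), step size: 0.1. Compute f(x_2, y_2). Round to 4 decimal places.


Gradient descent on f(x,y) = 7*x^2 + 6*y^2.
Starting point: (1.7567, -1.6539), alpha = 0.1
Step 1: grad_x = 2*7*1.7567 = 24.5938, grad_y = 2*6*-1.6539 = -19.8468
  x_1 = 1.7567 - 0.1*24.5938 = -0.7027
  y_1 = -1.6539 - 0.1*-19.8468 = 0.3308
Step 2: grad_x = 2*7*-0.7027 = -9.8375, grad_y = 2*6*0.3308 = 3.9694
  x_2 = -0.7027 - 0.1*-9.8375 = 0.2811
  y_2 = 0.3308 - 0.1*3.9694 = -0.0662
f(0.2811, -0.0662) = 7*0.2811^2 + 6*(-0.0662)^2 = 0.5793


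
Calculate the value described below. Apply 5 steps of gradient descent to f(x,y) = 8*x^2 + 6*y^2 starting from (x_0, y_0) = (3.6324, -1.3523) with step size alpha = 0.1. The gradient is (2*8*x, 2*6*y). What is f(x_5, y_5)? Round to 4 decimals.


Gradient descent on f(x,y) = 8*x^2 + 6*y^2.
Starting point: (3.6324, -1.3523), alpha = 0.1
Step 1: grad_x = 2*8*3.6324 = 58.1184, grad_y = 2*6*-1.3523 = -16.2276
  x_1 = 3.6324 - 0.1*58.1184 = -2.1794
  y_1 = -1.3523 - 0.1*-16.2276 = 0.2705
Step 2: grad_x = 2*8*-2.1794 = -34.871, grad_y = 2*6*0.2705 = 3.2455
  x_2 = -2.1794 - 0.1*-34.871 = 1.3077
  y_2 = 0.2705 - 0.1*3.2455 = -0.0541
Step 3: grad_x = 2*8*1.3077 = 20.9226, grad_y = 2*6*-0.0541 = -0.6491
  x_3 = 1.3077 - 0.1*20.9226 = -0.7846
  y_3 = -0.0541 - 0.1*-0.6491 = 0.0108
Step 4: grad_x = 2*8*-0.7846 = -12.5536, grad_y = 2*6*0.0108 = 0.1298
  x_4 = -0.7846 - 0.1*-12.5536 = 0.4708
  y_4 = 0.0108 - 0.1*0.1298 = -0.0022
Step 5: grad_x = 2*8*0.4708 = 7.5321, grad_y = 2*6*-0.0022 = -0.026
  x_5 = 0.4708 - 0.1*7.5321 = -0.2825
  y_5 = -0.0022 - 0.1*-0.026 = 0.0004
f(-0.2825, 0.0004) = 8*(-0.2825)^2 + 6*0.0004^2 = 0.6382


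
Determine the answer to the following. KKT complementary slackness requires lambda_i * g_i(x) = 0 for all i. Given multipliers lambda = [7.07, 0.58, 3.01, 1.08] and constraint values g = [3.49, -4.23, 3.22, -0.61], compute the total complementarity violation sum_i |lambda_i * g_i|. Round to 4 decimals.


KKT complementary slackness check:
lambda_1 * g_1 = 7.07 * 3.49 = 24.6743
lambda_2 * g_2 = 0.58 * -4.23 = -2.4534
lambda_3 * g_3 = 3.01 * 3.22 = 9.6922
lambda_4 * g_4 = 1.08 * -0.61 = -0.6588
Total violation = 24.6743 + 2.4534 + 9.6922 + 0.6588 = 37.4787


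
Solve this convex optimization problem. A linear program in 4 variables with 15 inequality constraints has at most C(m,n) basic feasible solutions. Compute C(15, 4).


Each vertex corresponds to some choice of n active constraints out of m, so the number of vertices is at most C(m, n) = m! / (n!(m-n)!).
m = 15, n = 4
Numerator: 15 * 14 * 13 * 12
Denominator: 4! = 24
C(15, 4) = 1365


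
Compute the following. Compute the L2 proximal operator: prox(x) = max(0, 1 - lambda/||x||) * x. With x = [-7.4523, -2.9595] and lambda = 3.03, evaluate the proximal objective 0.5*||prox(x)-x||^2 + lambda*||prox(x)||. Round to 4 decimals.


Step 1: Compute ||x||.
||x|| = 8.0184
Step 2: Compute scaling factor.
scale = max(0, 1 - 3.03/8.0184) = 0.6221
Step 3: prox(x) = [-4.6362, -1.8412]
||prox(x)|| = 4.9884
Step 4: Proximal objective.
0.5*||prox-x||^2 = 4.5905
lambda*||prox|| = 15.1149
Total = 19.7054


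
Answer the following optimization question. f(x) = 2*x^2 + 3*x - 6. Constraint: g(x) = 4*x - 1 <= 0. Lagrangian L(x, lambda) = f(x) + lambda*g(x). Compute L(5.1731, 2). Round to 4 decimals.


Step 1: Evaluate f(x).
f(5.1731) = 2*5.1731^2 + 3*5.1731 - 6 = 63.0412
Step 2: Evaluate g(x).
g(5.1731) = 4*5.1731 - 1 = 19.6924
Step 3: Compute Lagrangian.
L = 63.0412 + 2*19.6924 = 102.426


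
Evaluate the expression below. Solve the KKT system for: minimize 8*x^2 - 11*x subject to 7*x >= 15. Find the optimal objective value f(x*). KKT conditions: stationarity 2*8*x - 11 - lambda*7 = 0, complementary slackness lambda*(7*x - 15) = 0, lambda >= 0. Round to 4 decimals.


Step 1: Try lambda = 0 (constraint inactive).
x_unc = 11/(2*8) = 0.6875
Check: 7*0.6875 = 4.8125 < 15 -- violated!
Step 2: Constraint must be active: 7*x = 15
x* = 15/7 = 2.1429 (rounded; the exact value 15/7 is used below)
lambda = (2*8*(15/7) - 11)/7 = 3.3265
Step 3: Compute optimal value.
f(x*) = 8*(15/7)^2 - 11*(15/7) = 13.1633


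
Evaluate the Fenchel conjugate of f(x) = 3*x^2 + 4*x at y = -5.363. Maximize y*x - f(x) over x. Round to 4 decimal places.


f*(y) = sup_x {y*x - a*x^2 - b*x} = sup_x {(y-b)*x - a*x^2}
FOC: (y - b) - 2a*x = 0 => x* = (y - b)/(2a)
x* = (-5.363 - 4)/(2*3) = -1.5605
f*(-5.363) = (y-b)^2/(4a) = (-5.363 - 4)^2/(4*3)
= 87.6658/12 = 7.3055


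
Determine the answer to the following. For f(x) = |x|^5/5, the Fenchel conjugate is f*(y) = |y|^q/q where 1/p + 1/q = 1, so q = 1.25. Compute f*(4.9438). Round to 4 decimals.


The conjugate exponent q satisfies 1/p + 1/q = 1.
p = 5, so q = 5/(5 - 1) = 1.25
|y|^q = 4.9438^1.25 = 7.3718
f*(4.9438) = 7.3718 / 1.25 = 5.8975


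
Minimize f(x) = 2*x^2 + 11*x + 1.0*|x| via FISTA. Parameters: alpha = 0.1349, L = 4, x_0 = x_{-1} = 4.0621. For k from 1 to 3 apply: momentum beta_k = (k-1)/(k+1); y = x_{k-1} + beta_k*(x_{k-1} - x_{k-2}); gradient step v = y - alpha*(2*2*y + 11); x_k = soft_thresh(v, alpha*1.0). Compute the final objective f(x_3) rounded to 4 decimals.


FISTA on f(x) = 2*x^2 + 11*x + 1.0*|x|
L = 4, alpha = 0.1349
Iteration 1: beta = 0.0, y = 4.0621 + 0.0*(4.0621 - 4.0621) = 4.0621
  grad(y) = 27.2484, v = y - alpha*grad = 0.3863
  prox(v) = soft_thresh(0.3863, 0.1349) = 0.2514
Iteration 2: beta = 0.3333, y = 0.2514 + 0.3333*(0.2514 - 4.0621) = -1.0188
  grad(y) = 6.9246, v = y - alpha*grad = -1.953
  prox(v) = soft_thresh(-1.953, 0.1349) = -1.8181
Iteration 3: beta = 0.5, y = -1.8181 + 0.5*(-1.8181 - 0.2514) = -2.8528
  grad(y) = -0.4112, v = y - alpha*grad = -2.7973
  prox(v) = soft_thresh(-2.7973, 0.1349) = -2.6624
f(x_3) = 2*(-2.6624)^2 + 11*(-2.6624) + 1.0*|-2.6624| = -12.4472


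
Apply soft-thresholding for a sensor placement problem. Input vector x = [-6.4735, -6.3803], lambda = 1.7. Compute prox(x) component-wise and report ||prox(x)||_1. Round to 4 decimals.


Soft-thresholding with lambda = 1.7:
prox(-6.4735) = sign(-6.4735)*max(|-6.4735| - 1.7, 0) = -4.7735
prox(-6.3803) = sign(-6.3803)*max(|-6.3803| - 1.7, 0) = -4.6803
prox(x) = [-4.7735, -4.6803]
||prox(x)||_1 = 4.7735 + 4.6803 = 9.4538


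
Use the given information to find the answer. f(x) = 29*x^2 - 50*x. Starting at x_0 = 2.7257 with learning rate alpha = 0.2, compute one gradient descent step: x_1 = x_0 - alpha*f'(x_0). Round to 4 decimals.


We compute the gradient at x_0 and apply the update.
f'(x) = 58*x - 50
f'(2.7257) = 58*2.7257 - 50 = 108.0906
x_1 = 2.7257 - 0.2*108.0906 = -18.8924


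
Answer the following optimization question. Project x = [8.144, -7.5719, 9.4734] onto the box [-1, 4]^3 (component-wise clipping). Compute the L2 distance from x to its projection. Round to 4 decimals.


Project each component onto [-1, 4].
clip(8.144) = 4.0, clip(-7.5719) = -1.0, clip(9.4734) = 4.0
Projection = [4.0, -1.0, 4.0]
Squared diffs: [17.1727, 43.1899, 29.9581]
Distance = sqrt(90.3207) = 9.5037


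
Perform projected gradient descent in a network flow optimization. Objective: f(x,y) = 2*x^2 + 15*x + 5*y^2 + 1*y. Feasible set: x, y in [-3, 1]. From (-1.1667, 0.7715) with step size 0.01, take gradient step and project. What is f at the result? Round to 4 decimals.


Step 1: Compute gradient at (-1.1667, 0.7715).
grad_x = 2*2*-1.1667 + 15 = 10.3332
grad_y = 2*5*0.7715 + 1 = 8.715
Step 2: Gradient step.
x_raw = -1.1667 - 0.01*10.3332 = -1.27
y_raw = 0.7715 - 0.01*8.715 = 0.6844
Step 3: Project onto [-3, 1].
x_proj = clip(-1.27) = -1.27
y_proj = clip(0.6844) = 0.6844
Step 4: Evaluate f.
f(-1.27, 0.6844) = -12.7985


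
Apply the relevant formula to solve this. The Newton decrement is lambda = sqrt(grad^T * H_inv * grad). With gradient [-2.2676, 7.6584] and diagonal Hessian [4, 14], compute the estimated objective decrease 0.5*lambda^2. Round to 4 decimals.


Step 1: H is diagonal, so H^(-1) * g = [-0.5669, 0.547].
Step 2: g^T H^(-1) g = sum_i g_i^2 / H_ii
  = (-2.2676)^2/4 + (7.6584)^2/14
  = 1.2855 + 4.1894 = 5.4749
Step 3: Objective decrease = 0.5 * g^T H^(-1) g = 2.7374


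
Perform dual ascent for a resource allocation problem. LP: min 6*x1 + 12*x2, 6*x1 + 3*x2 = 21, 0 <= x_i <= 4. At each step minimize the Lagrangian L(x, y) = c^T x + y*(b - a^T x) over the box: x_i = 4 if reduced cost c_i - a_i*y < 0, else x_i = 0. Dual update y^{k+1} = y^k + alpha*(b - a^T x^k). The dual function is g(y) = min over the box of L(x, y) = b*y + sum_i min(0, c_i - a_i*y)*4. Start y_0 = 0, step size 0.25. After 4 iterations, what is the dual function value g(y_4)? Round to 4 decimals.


Dual ascent for LP: min 6*x1 + 12*x2, 6*x1 + 3*x2 = 21, 0 <= x_i <= 4
Step 1: y^k = 0.0, reduced costs: (6.0, 12.0)
  x^k = (0.0, 0.0), subgradient = b - a^T x = 21.0
  y^{k+1} = 0.0 + 0.25*21.0 = 5.25
Step 2: y^k = 5.25, reduced costs: (-25.5, -3.75)
  x^k = (4.0, 4.0), subgradient = b - a^T x = -15.0
  y^{k+1} = 5.25 + 0.25*-15.0 = 1.5
Step 3: y^k = 1.5, reduced costs: (-3.0, 7.5)
  x^k = (4.0, 0.0), subgradient = b - a^T x = -3.0
  y^{k+1} = 1.5 + 0.25*-3.0 = 0.75
Step 4: y^k = 0.75, reduced costs: (1.5, 9.75)
  x^k = (0.0, 0.0), subgradient = b - a^T x = 21.0
  y^{k+1} = 0.75 + 0.25*21.0 = 6.0
Dual objective at y_4 = 6.0: reduced costs (-30.0, -6.0), box minimizer x = (4.0, 4.0)
g(y_4) = b*y + (c1 - a1*y)*x1 + (c2 - a2*y)*x2 = 21*6.0 + (-30.0)*4.0 + (-6.0)*4.0 = 126.0 - 120.0 - 24.0 = -18.0


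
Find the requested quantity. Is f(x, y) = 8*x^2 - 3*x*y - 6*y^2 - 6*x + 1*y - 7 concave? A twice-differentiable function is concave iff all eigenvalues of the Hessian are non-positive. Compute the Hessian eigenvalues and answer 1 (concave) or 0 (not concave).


The Hessian of f(x,y) = 8*x^2 - 3*x*y - 6*y^2 - 6*x + 1*y - 7 is:
H = [[16, -3], [-3, -12]]
Trace = 16 - 12 = 4
Determinant = 16*-12 - (-3)^2 = -201
Discriminant = (4)^2 - 4*-201 = 820.0
Eigenvalues: lambda_1 = -12.3178, lambda_2 = 16.3178
The function is not concave.

0


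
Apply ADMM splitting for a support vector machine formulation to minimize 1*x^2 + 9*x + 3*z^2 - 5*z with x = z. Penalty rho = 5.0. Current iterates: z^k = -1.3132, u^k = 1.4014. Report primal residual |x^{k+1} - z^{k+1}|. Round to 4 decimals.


ADMM iteration with rho = 5.0, z^k = -1.3132, u^k = 1.4014
Step 1: x-update.
Minimize 1*x^2 + 9*x + (5.0/2)*(x + 1.3132 + 1.4014)^2
FOC: (2*1 + 5.0)*x = -9 + 5.0*(-1.3132 - 1.4014)
x^{k+1} = -3.2247
Step 2: z-update.
Minimize 3*z^2 - 5*z + (5.0/2)*(-3.2247 - z + 1.4014)^2
FOC: (2*3 + 5.0)*z = 5 + 5.0*(-3.2247 + 1.4014)
z^{k+1} = -0.3742
Step 3: u-update.
u^{k+1} = 1.4014 - 3.2247 + 0.3742 = -1.4491
Step 4: Primal residual = |-3.2247 + 0.3742| = 2.8505


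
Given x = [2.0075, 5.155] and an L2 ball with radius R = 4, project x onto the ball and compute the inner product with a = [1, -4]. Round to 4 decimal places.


Step 1: Compute ||x|| (intermediates to 6 decimals).
||x|| = sqrt(2.0075^2 + 5.155^2) = 5.532096
Step 2: Project.
Since ||x|| > R, scale = R/||x|| = 4/5.532096 = 0.723053, proj(x) = scale * x
proj(x) = [1.451529, 3.727338]
Step 3: Dot product.
a^T * proj(x) = 1*1.451529 - 4*3.727338 = -13.4578


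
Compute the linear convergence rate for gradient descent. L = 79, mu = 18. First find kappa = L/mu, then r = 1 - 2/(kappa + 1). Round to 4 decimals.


Step 1: Compute the condition number.
kappa = L/mu = 79/18 = 4.3889
Step 2: Compute the convergence rate.
r = 1 - 2/(kappa + 1) = 1 - 2*mu/(L + mu) = (L - mu)/(L + mu) = 61/97 = 0.6289


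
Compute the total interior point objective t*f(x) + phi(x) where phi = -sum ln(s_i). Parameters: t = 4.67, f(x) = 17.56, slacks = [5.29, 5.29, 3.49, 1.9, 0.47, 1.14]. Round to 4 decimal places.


Step 1: Compute log-barrier.
ln values: [1.6658, 1.6658, 1.2499, 0.6419, -0.755, 0.131]
phi = -(1.6658 + 1.6658 + 1.2499 + 0.6419 - 0.755 + 0.131) = -4.5994
Step 2: Compute augmented objective.
t*f(x) = 4.67*17.56 = 82.0052
Total = 82.0052 - 4.5994 = 77.4058


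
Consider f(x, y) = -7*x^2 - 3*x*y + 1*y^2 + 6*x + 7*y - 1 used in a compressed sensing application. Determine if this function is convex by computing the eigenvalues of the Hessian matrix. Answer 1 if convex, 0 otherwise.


The Hessian of f(x,y) = -7*x^2 - 3*x*y + 1*y^2 + 6*x + 7*y - 1 is:
H = [[-14, -3], [-3, 2]]
Trace = -14 + 2 = -12
Determinant = -14*2 - (-3)^2 = -37
Discriminant = (-12)^2 - 4*-37 = 292.0
Eigenvalues: lambda_1 = -14.544, lambda_2 = 2.544
The function is not convex.

0


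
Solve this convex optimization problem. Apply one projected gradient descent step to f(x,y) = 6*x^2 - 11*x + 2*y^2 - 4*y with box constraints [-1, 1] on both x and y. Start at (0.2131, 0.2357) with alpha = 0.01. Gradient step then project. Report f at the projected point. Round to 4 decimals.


Step 1: Compute gradient at (0.2131, 0.2357).
grad_x = 2*6*0.2131 - 11 = -8.4428
grad_y = 2*2*0.2357 - 4 = -3.0572
Step 2: Gradient step.
x_raw = 0.2131 - 0.01*-8.4428 = 0.2975
y_raw = 0.2357 - 0.01*-3.0572 = 0.2663
Step 3: Project onto [-1, 1].
x_proj = clip(0.2975) = 0.2975
y_proj = clip(0.2663) = 0.2663
Step 4: Evaluate f.
f(0.2975, 0.2663) = -3.665


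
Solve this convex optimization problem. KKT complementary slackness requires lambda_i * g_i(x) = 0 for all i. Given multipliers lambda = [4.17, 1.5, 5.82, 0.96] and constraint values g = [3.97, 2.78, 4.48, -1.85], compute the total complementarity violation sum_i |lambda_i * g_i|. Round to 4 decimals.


KKT complementary slackness check:
lambda_1 * g_1 = 4.17 * 3.97 = 16.5549
lambda_2 * g_2 = 1.5 * 2.78 = 4.17
lambda_3 * g_3 = 5.82 * 4.48 = 26.0736
lambda_4 * g_4 = 0.96 * -1.85 = -1.776
Total violation = 16.5549 + 4.17 + 26.0736 + 1.776 = 48.5745


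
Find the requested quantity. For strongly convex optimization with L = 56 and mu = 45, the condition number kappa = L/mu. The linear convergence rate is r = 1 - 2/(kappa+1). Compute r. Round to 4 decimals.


Step 1: Compute the condition number.
kappa = L/mu = 56/45 = 1.2444
Step 2: Compute the convergence rate.
r = 1 - 2/(kappa + 1) = 1 - 2*mu/(L + mu) = (L - mu)/(L + mu) = 11/101 = 0.1089


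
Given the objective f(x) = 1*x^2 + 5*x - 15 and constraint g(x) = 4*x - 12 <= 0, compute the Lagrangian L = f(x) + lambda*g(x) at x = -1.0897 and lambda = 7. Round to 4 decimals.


Step 1: Evaluate f(x).
f(-1.0897) = 1*(-1.0897)^2 + 5*(-1.0897) - 15 = -19.2611
Step 2: Evaluate g(x).
g(-1.0897) = 4*-1.0897 - 12 = -16.3588
Step 3: Compute Lagrangian.
L = -19.2611 + 7*-16.3588 = -133.7727


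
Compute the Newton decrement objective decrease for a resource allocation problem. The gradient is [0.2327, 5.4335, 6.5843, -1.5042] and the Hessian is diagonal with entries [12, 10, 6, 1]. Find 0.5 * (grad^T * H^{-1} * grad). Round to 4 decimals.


Step 1: H is diagonal, so H^(-1) * g = [0.0194, 0.5434, 1.0974, -1.5042].
Step 2: g^T H^(-1) g = sum_i g_i^2 / H_ii
  = (0.2327)^2/12 + (5.4335)^2/10 + (6.5843)^2/6 + (-1.5042)^2/1
  = 0.0045 + 2.9523 + 7.2255 + 2.2626 = 12.4449
Step 3: Objective decrease = 0.5 * g^T H^(-1) g = 6.2225


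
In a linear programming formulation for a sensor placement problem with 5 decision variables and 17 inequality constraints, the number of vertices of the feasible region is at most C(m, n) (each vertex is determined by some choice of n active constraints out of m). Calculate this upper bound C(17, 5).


Each vertex corresponds to some choice of n active constraints out of m, so the number of vertices is at most C(m, n) = m! / (n!(m-n)!).
m = 17, n = 5
Numerator: 17 * 16 * 15 * 14 * 13
Denominator: 5! = 120
C(17, 5) = 6188


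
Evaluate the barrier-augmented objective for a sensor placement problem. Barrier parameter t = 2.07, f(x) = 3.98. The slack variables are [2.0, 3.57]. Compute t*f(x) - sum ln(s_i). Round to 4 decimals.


Step 1: Compute log-barrier.
ln values: [0.6931, 1.2726]
phi = -(0.6931 + 1.2726) = -1.9657
Step 2: Compute augmented objective.
t*f(x) = 2.07*3.98 = 8.2386
Total = 8.2386 - 1.9657 = 6.2729


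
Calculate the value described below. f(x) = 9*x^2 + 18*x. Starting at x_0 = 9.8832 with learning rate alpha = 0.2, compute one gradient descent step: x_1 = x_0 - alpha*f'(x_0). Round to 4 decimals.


We compute the gradient at x_0 and apply the update.
f'(x) = 18*x + 18
f'(9.8832) = 18*9.8832 + 18 = 195.8976
x_1 = 9.8832 - 0.2*195.8976 = -29.2963


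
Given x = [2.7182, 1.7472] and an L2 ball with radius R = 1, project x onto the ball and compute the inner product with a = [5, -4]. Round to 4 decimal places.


Step 1: Compute ||x|| (intermediates to 6 decimals).
||x|| = sqrt(2.7182^2 + 1.7472^2) = 3.231303
Step 2: Project.
Since ||x|| > R, scale = R/||x|| = 1/3.231303 = 0.309473, proj(x) = scale * x
proj(x) = [0.84121, 0.540711]
Step 3: Dot product.
a^T * proj(x) = 5*0.84121 - 4*0.540711 = 2.0432


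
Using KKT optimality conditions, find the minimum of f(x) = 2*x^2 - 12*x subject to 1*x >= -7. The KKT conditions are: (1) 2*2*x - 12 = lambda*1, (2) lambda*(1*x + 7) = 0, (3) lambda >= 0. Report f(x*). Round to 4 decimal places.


Step 1: Try lambda = 0 (constraint inactive).
Stationarity: 2*2*x - 12 = 0
x* = 12/(2*2) = 3.0
Check constraint: 1*3.0 = 3.0 >= -7 -- satisfied.
Step 2: Compute optimal value.
f(x*) = 2*3.0^2 - 12*3.0 = -18.0


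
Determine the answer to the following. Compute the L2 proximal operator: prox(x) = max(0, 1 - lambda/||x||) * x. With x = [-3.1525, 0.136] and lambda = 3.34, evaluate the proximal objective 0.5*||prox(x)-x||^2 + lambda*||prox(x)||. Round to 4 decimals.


Step 1: Compute ||x||.
||x|| = 3.1554
Step 2: Compute scaling factor.
scale = max(0, 1 - 3.34/3.1554) = 0.0
Step 3: prox(x) = [-0.0, 0.0]
||prox(x)|| = 0.0
Step 4: Proximal objective.
0.5*||prox-x||^2 = 4.9784
lambda*||prox|| = 0.0
Total = 4.9784
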